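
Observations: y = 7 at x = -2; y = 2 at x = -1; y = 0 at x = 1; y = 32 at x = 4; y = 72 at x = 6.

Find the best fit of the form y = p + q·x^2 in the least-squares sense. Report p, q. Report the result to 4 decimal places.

p = -0.9724, q = 2.0321

Setting ∂/∂p … = 0 gives: 5·p + 58·q = 113;  58·p + 1570·q = 3134.
det = 5·1570 − 58² = 4486.
p = (113·1570 − 58·3134)/4486 = -2181/2243; q = (5·3134 − 58·113)/4486 = 4558/2243.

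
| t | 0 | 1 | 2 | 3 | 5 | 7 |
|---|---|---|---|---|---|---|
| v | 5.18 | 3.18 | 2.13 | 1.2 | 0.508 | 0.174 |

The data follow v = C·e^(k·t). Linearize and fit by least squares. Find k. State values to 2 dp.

k = -0.48

With ln vᵢ as the transformed response and tᵢ as the regressor:
Σt = 18.0000, Σ(t)² = 88.0000, Σln v = 1.3142, Σt·ln v = -12.4112.
Equations: 88.0000·k + 18.0000·ln C = -12.4112;  18.0000·k + 6·ln C = 1.3142.
Solving (det = 204.0000): k = -0.48099, ln C = 1.66199.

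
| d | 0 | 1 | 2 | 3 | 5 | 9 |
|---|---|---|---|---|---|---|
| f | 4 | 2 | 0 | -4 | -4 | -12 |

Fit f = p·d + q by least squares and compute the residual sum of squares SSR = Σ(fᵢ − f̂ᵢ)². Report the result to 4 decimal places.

SSR = 6.9250

From the data, Σd·d = 120, Σd = 20, Σ1 = 6.
Moment sums: Σd·f = -138, Σf = -14.
Eliminating q: 6·(row 1) − 20·(row 2) gives 320·p = 6·(-138) − 20·(-14) = -548, so p = -137/80.
Then q = ((-14) − 20·(-137/80))/6 = 27/8.
Residuals: 5/8, 27/80, 1/20, -179/80, 19/16, 3/80; SSR = 277/40.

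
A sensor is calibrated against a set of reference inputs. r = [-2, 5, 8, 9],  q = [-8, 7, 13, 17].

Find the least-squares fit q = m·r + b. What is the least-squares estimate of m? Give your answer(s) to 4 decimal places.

The normal equations are: 174·m + 20·b = 308;  20·m + 4·b = 29.
(Σr·r = 174, Σr = 20, Σ1 = 4, Σr·q = 308, Σq = 29.)
Determinant 174·4 − 20² = 296.
m = (308·4 − 20·29)/296 = 163/74; b = (174·29 − 20·308)/296 = -557/148.

m = 2.2027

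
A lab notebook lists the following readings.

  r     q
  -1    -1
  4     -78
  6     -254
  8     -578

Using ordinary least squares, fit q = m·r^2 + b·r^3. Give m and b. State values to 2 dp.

Setting ∂/∂m … = 0 gives: 5649·m + 41567·b = -47385;  41567·m + 312897·b = -355791.
Eliminating b: 312897·(row 1) − 41567·(row 2) gives 39739664·m = 312897·(-47385) − 41567·(-355791) = -37459848, so m = -4682481/4967458.
Then b = ((-355791) − 41567·(-4682481/4967458))/312897 = -5026383/4967458.

m = -0.94, b = -1.01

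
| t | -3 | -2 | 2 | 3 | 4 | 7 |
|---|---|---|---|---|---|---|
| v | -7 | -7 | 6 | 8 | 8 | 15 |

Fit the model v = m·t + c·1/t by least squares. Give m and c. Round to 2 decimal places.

The normal system XᵀX·[m, c]ᵀ = Xᵀv is [[91, 6]; [6, 5681/7056]]·[m, c]ᵀ = [208, 219/14]ᵀ.
Δ = 91·(5681/7056) − 6² = 37565/1008.
m = (208·(5681/7056) − 6·(219/14))/(37565/1008) = 519392/262955; c = (91·(219/14) − 6·208)/(37565/1008) = 176904/37565.

m = 1.98, c = 4.71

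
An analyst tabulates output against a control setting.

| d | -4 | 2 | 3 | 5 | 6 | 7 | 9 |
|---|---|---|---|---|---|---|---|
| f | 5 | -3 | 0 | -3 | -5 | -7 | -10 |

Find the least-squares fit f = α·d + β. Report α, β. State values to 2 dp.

From the data, Σd·d = 220, Σd = 28, Σ1 = 7.
Right-hand side: Σd·f = -210, Σf = -23.
So AᵀA·[α, β]ᵀ = Aᵀf: [[220, 28]; [28, 7]]·[α, β]ᵀ = [-210, -23]ᵀ.
Eliminating β: 7·(row 1) − 28·(row 2) gives 756·α = 7·(-210) − 28·(-23) = -826, so α = -59/54.
Then β = ((-23) − 28·(-59/54))/7 = 205/189.

α = -1.09, β = 1.08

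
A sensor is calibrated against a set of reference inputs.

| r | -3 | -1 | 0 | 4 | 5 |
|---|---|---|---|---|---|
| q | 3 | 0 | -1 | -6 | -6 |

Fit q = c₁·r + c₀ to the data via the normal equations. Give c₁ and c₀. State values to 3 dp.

c₁ = -1.152, c₀ = -0.848

AᵀA·[c₁, c₀]ᵀ = Aᵀq reads: 51·c₁ + 5·c₀ = -63;  5·c₁ + 5·c₀ = -10.
(Σr·r = 51, Σr = 5, Σ1 = 5, Σr·q = -63, Σq = -10.)
Eliminating c₀: 5·(row 1) − 5·(row 2) gives 230·c₁ = 5·(-63) − 5·(-10) = -265, so c₁ = -53/46.
Then c₀ = ((-10) − 5·(-53/46))/5 = -39/46.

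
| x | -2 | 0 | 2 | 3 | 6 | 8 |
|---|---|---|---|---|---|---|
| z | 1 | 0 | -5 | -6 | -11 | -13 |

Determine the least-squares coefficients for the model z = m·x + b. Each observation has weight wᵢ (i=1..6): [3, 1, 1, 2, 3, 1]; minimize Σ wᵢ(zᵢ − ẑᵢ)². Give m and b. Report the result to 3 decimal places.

m = -1.494, b = -1.652

Forming AᵀWA = [[206, 28]; [28, 11]] and AᵀWz = [-354, -60]ᵀ gives AᵀWA·[m, b]ᵀ = AᵀWz.
Determinant 206·11 − 28² = 1482.
m = ((-354)·11 − 28·(-60))/1482 = -369/247; b = (206·(-60) − 28·(-354))/1482 = -408/247.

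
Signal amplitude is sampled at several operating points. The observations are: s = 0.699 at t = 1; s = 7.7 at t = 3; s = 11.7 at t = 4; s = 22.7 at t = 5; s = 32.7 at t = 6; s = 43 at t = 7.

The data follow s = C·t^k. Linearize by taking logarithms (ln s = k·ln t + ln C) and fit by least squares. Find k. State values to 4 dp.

With ln sᵢ as the transformed response and ln tᵢ as the regressor:
Σln t = 7.8320, Σ(ln t)² = 12.7160, Σln s = 14.5136, Σln t·ln s = 24.2450.
Equations: 12.7160·k + 7.8320·ln C = 24.2450;  7.8320·k + 6·ln C = 14.5136.
Solving (det = 14.9557): k = 2.12620, ln C = -0.35646.

k = 2.1262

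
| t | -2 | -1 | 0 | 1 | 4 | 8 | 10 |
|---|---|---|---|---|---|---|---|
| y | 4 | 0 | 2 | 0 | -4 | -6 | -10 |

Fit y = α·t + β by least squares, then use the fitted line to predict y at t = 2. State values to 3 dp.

ŷ = -1.122

Compute the Gram sums: Σt·t = 186, Σt = 20, Σ1 = 7.
Right-hand side: Σt·y = -172, Σy = -14.
So MᵀM·[α, β]ᵀ = Mᵀy: [[186, 20]; [20, 7]]·[α, β]ᵀ = [-172, -14]ᵀ.
Δ = 186·7 − 20² = 902.
α = ((-172)·7 − 20·(-14))/902 = -42/41; β = (186·(-14) − 20·(-172))/902 = 38/41.
At t = 2: ŷ = (-42/41)·(2) + (38/41)·(1) = -46/41.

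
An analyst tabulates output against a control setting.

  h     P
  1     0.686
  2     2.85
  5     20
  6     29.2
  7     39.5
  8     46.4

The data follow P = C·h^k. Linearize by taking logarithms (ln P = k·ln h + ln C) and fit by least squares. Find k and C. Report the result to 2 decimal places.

Let Y = ln P. Fitting Y = k·ln h + ln C by least squares:
AᵀA = [[14.3918, 8.1197]; [8.1197, 6]], rhs = [26.7263, 14.5539]ᵀ  (here Σln h = 8.1197, Σ(ln h)² = 14.3918, Σln P = 14.5539, Σln h·ln P = 26.7263).
Solving (det = 20.4213): k = 2.06569, ln C = -0.36981, so C = exp(-0.36981) = 0.69086.

k = 2.07, C = 0.69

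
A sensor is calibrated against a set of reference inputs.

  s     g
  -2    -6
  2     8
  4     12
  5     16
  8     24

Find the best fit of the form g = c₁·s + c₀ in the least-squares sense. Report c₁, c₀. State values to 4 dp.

Sums needed: Σs·s = 113, Σs = 17, Σ1 = 5.
And Σs·g = 348, Σg = 54.
Δ = 113·5 − 17² = 276.
c₁ = (348·5 − 17·54)/276 = 137/46; c₀ = (113·54 − 17·348)/276 = 31/46.

c₁ = 2.9783, c₀ = 0.6739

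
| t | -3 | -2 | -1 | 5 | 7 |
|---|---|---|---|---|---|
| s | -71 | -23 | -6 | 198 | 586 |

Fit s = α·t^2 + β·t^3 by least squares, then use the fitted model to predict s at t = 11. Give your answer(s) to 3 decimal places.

ŝ = 2408.829

Sums needed: Σt^2·t^2 = 3124, Σt^2·t^3 = 19656, Σt^3·t^3 = 134068.
Right-hand side: Σt^2·s = 32927, Σt^3·s = 227855.
Eliminating β: 134068·(row 1) − 19656·(row 2) gives 32470096·α = 134068·32927 − 19656·227855 = -64260844, so α = -16065211/8117524.
Then β = (227855 − 19656·(-16065211/8117524))/134068 = 16151477/8117524.
At t = 11: ŝ = (-16065211/8117524)·(121) + (16151477/8117524)·(1331) = 4888431339/2029381.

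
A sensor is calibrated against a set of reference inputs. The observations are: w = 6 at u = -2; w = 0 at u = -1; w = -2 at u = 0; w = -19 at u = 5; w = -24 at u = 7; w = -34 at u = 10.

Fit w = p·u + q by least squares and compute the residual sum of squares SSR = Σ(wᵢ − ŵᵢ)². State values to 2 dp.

Compute the Gram sums: Σu·u = 179, Σu = 19, Σ1 = 6.
Right-hand side: Σu·w = -615, Σw = -73.
Eliminating q: 6·(row 1) − 19·(row 2) gives 713·p = 6·(-615) − 19·(-73) = -2303, so p = -2303/713.
Then q = ((-73) − 19·(-2303/713))/6 = -1382/713.
Residuals: 34/23, -921/713, -44/713, -650/713, 17/31, 170/713; SSR = 3598/713.

SSR = 5.05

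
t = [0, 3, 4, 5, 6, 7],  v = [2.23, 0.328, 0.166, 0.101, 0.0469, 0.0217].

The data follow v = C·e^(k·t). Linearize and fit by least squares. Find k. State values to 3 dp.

With ln vᵢ as the transformed response and tᵢ as the regressor:
AᵀA = [[135.0000, 25.0000]; [25.0000, 6]], rhs = [-67.1620, -11.2913]ᵀ  (here Σt = 25.0000, Σ(t)² = 135.0000, Σln v = -11.2913, Σt·ln v = -67.1620).
Solving (det = 185.0000): k = -0.65237, ln C = 0.83633.

k = -0.652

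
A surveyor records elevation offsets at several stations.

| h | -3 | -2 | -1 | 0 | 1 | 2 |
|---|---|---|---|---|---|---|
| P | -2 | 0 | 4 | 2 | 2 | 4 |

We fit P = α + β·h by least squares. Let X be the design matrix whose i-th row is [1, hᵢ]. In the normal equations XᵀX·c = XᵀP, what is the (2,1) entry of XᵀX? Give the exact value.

-3

Row 2 ↔ basis h, column 1 ↔ basis 1, so (XᵀX)_{2,1} = Σᵢ h = (-3)·(1) + (-2)·(1) + (-1)·(1) + (0)·(1) + (1)·(1) + (2)·(1) = -3.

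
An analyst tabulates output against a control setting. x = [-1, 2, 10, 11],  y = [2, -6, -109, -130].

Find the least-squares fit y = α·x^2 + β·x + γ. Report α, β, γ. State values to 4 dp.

α = -0.9246, β = -1.7628, γ = 1.1837

Sums needed: Σx^2·x^2 = 24658, Σx^2·x = 2338, Σx^2 = 226, Σx·x = 226, Σx = 22, Σ1 = 4.
And Σx^2·y = -26652, Σx·y = -2534, Σy = -243.
So MᵀM·[α, β, γ]ᵀ = Mᵀy: [[24658, 2338, 226]; [2338, 226, 22]; [226, 22, 4]]·[α, β, γ]ᵀ = [-26652, -2534, -243]ᵀ.
Inverting the 3×3 Gram matrix, [α, β, γ]ᵀ = [-380/411, -483/274, 973/822]ᵀ.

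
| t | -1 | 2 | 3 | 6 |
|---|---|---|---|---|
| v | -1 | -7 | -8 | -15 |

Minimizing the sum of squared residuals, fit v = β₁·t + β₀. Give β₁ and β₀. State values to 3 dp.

β₁ = -1.980, β₀ = -2.800

From the data, Σt·t = 50, Σt = 10, Σ1 = 4.
And Σt·v = -127, Σv = -31.
So AᵀA·[β₁, β₀]ᵀ = Aᵀv: [[50, 10]; [10, 4]]·[β₁, β₀]ᵀ = [-127, -31]ᵀ.
Determinant 50·4 − 10² = 100.
β₁ = ((-127)·4 − 10·(-31))/100 = -99/50; β₀ = (50·(-31) − 10·(-127))/100 = -14/5.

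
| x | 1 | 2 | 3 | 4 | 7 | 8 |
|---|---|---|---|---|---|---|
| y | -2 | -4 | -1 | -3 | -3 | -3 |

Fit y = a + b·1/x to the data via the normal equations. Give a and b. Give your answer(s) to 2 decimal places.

The normal equations are: 6·a + (395/168)·b = -16;  (395/168)·a + (41197/28224)·b = -989/168.
det = 6·(41197/28224) − (395/168)² = 91157/28224.
a = ((-16)·(41197/28224) − (395/168)·(-989/168))/(91157/28224) = -268497/91157; b = (6·(-989/168) − (395/168)·(-16))/(91157/28224) = 64848/91157.

a = -2.95, b = 0.71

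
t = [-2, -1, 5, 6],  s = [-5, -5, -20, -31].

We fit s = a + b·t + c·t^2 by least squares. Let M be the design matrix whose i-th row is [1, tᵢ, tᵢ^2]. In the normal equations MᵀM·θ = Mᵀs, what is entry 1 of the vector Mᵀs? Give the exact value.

-61

Entry 1 ↔ basis 1, so (Mᵀs)_{1} = Σᵢ sᵢ = (1)·(-5) + (1)·(-5) + (1)·(-20) + (1)·(-31) = -61.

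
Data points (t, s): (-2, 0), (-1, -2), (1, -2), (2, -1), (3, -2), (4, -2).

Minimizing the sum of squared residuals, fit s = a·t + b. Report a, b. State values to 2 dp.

a = -0.20, b = -1.26

Entries of XᵀX: Σt·t = 35, Σt = 7, Σ1 = 6.
Moment sums: Σt·s = -16, Σs = -9.
Determinant 35·6 − 7² = 161.
a = ((-16)·6 − 7·(-9))/161 = -33/161; b = (35·(-9) − 7·(-16))/161 = -29/23.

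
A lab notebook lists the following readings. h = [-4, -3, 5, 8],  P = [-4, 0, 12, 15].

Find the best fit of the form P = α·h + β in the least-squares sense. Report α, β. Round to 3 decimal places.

α = 1.538, β = 3.443

Sums needed: Σh·h = 114, Σh = 6, Σ1 = 4.
Moment sums: Σh·P = 196, ΣP = 23.
So XᵀX·[α, β]ᵀ = XᵀP: [[114, 6]; [6, 4]]·[α, β]ᵀ = [196, 23]ᵀ.
Eliminating β: 4·(row 1) − 6·(row 2) gives 420·α = 4·196 − 6·23 = 646, so α = 323/210.
Then β = (23 − 6·(323/210))/4 = 241/70.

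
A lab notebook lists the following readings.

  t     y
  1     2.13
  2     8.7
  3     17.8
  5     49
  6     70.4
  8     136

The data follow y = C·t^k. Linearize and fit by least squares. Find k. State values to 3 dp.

k = 1.971

Linearized form: ln y = k·ln t + ln C. From the 6 transformed points,
XᵀX = [[11.8122, 7.2724]; [7.2724, 6]], rhs = [28.7643, 18.8573]ᵀ  (here Σln t = 7.2724, Σ(ln t)² = 11.8122, Σln y = 18.8573, Σln t·ln y = 28.7643).
Solving (det = 17.9853): k = 1.97096, ln C = 0.75396.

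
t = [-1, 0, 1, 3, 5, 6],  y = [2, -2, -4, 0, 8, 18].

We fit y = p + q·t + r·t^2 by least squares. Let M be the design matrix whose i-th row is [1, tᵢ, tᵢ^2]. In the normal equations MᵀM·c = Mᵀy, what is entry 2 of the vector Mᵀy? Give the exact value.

142

Entry 2 ↔ basis t, so (Mᵀy)_{2} = Σᵢ (t)·yᵢ = (-1)·(2) + (0)·(-2) + (1)·(-4) + (3)·(0) + (5)·(8) + (6)·(18) = 142.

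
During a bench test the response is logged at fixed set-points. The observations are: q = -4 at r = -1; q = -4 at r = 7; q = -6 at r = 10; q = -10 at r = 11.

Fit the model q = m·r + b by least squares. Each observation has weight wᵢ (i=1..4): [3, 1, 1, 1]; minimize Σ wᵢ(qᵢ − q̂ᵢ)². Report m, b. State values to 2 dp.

m = -0.31, b = -4.03

With design matrix M, MᵀWM = [[273, 25]; [25, 6]] and MᵀWq = [-186, -32]ᵀ.
Eliminating b: 6·(row 1) − 25·(row 2) gives 1013·m = 6·(-186) − 25·(-32) = -316, so m = -316/1013.
Then b = ((-32) − 25·(-316/1013))/6 = -4086/1013.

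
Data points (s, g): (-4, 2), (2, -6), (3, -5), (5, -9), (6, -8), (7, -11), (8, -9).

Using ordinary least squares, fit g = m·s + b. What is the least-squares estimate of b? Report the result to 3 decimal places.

From the data, Σs·s = 203, Σs = 27, Σ1 = 7.
And Σs·g = -277, Σg = -46.
Normal equations: [[203, 27]; [27, 7]]·[m, b]ᵀ = [-277, -46]ᵀ.
Determinant 203·7 − 27² = 692.
m = ((-277)·7 − 27·(-46))/692 = -697/692; b = (203·(-46) − 27·(-277))/692 = -1859/692.

b = -2.686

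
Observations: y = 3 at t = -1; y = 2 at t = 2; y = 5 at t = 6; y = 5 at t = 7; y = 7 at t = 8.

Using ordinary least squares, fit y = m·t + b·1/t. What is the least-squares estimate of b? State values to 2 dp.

b = -3.07

Forming MᵀM = [[154, 5]; [5, 37081/28224]] and Mᵀy = [122, 71/168]ᵀ gives MᵀM·[m, b]ᵀ = Mᵀy.
det = 154·(37081/28224) − 5² = 357491/2016.
m = (122·(37081/28224) − 5·(71/168))/(357491/2016) = 2232121/2502437; b = (154·(71/168) − 5·122)/(357491/2016) = -1098552/357491.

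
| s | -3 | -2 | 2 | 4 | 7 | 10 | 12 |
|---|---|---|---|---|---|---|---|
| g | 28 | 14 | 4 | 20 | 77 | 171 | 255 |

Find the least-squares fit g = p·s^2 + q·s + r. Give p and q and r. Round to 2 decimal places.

Entries of XᵀX: Σs^2·s^2 = 33506, Σs^2·s = 3108, Σs^2 = 326, Σs·s = 326, Σs = 30, Σ1 = 7.
Right-hand side: Σs^2·g = 58237, Σs·g = 5285, Σg = 569.
XᵀX·[p, q, r]ᵀ = Xᵀg becomes [[33506, 3108, 326]; [3108, 326, 30]; [326, 30, 7]]·[p, q, r]ᵀ = [58237, 5285, 569]ᵀ.
Solving the 3×3 system (Gaussian elimination) gives p = 4886445/2417074, q = -7496285/2417074, r = 515899/1208537.

p = 2.02, q = -3.10, r = 0.43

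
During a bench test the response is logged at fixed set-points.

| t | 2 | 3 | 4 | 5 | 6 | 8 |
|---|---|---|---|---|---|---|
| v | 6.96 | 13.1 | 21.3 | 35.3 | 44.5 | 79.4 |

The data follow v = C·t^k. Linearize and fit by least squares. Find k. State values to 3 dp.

Linearized form: ln v = k·ln t + ln C. From the 6 transformed points,
Sums: Σln t = 8.6587, Σ(ln t)² = 13.7340, Σln v = 19.3054, Σln t·ln v = 30.0444.
Normal system: [[13.7340, 8.6587]; [8.6587, 6]]·[k, ln C]ᵀ = [30.0444, 19.3054]ᵀ.
Slope k = (n·Σln t·ln v − Σln t·Σln v)/(n·Σ(ln t)² − (Σln t)²) = (6·30.0444 − 8.6587·19.3054)/7.4309 = 1.76383; ln C = (Σln v − k·Σln t)/n = 0.67215.

k = 1.764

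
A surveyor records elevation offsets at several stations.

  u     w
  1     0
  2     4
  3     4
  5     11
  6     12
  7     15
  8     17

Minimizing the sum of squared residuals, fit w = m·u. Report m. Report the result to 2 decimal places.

The normal system AᵀA·[m]ᵀ = Aᵀw is [[188]]·[m]ᵀ = [388]ᵀ.
m = 388/188 = 2.06383.

m = 2.06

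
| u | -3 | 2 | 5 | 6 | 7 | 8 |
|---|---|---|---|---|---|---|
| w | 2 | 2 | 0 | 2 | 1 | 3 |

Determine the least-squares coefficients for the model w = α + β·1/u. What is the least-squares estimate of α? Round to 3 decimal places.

Sums needed: Σ1 = 6, Σ1/u = 673/840, Σ1/u·1/u = 328049/705600.
For Xᵀw: Σw = 10, Σ1/u·w = 199/168.
XᵀX·[α, β]ᵀ = Xᵀw becomes [[6, 673/840]; [673/840, 328049/705600]]·[α, β]ᵀ = [10, 199/168]ᵀ.
Δ = 6·(328049/705600) − (673/840)² = 303073/141120.
α = (10·(328049/705600) − (673/840)·(199/168))/(303073/141120) = 522171/303073; β = (6·(199/168) − (673/840)·10)/(303073/141120) = -127680/303073.

α = 1.723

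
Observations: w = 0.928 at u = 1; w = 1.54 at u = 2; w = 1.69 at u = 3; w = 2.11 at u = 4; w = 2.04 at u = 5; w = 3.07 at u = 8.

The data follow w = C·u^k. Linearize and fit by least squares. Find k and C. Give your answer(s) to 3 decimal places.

k = 0.536, C = 0.965

With ln wᵢ as the transformed response and ln uᵢ as the regressor:
Σln u = 6.8669, Σ(ln u)² = 10.5236, Σln w = 3.4631, Σln u·ln w = 5.3908.
Equations: 10.5236·k + 6.8669·ln C = 5.3908;  6.8669·k + 6·ln C = 3.4631.
Solving (det = 15.9867): k = 0.53569, ln C = -0.03591, so C = exp(-0.03591) = 0.96473.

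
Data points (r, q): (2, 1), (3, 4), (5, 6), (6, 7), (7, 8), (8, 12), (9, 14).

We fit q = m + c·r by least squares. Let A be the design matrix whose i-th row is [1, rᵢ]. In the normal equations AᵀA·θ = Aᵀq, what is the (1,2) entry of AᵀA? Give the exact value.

40

Row 1 ↔ basis 1, column 2 ↔ basis r, so (AᵀA)_{1,2} = Σᵢ r = (1)·(2) + (1)·(3) + (1)·(5) + (1)·(6) + (1)·(7) + (1)·(8) + (1)·(9) = 40.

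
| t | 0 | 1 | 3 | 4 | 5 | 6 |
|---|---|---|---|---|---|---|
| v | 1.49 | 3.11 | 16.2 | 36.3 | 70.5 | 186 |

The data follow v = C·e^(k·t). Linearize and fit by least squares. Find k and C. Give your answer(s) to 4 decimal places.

With ln vᵢ as the transformed response and tᵢ as the regressor:
Σt = 19.0000, Σ(t)² = 87.0000, Σln v = 17.3916, Σt·ln v = 76.4895.
Equations: 87.0000·k + 19.0000·ln C = 76.4895;  19.0000·k + 6·ln C = 17.3916.
Δ = 87.0000·6 − (19.0000)² = 161.0000; k = (76.4895·6 − 19.0000·17.3916)/161.0000 = 0.79812, ln C = (87.0000·17.3916 − 19.0000·76.4895)/161.0000 = 0.37123, so C = exp(0.37123) = 1.44952.

k = 0.7981, C = 1.4495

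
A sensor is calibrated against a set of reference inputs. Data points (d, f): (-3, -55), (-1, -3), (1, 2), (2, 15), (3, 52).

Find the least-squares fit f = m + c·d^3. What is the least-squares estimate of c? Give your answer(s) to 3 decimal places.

Setting ∂/∂m … = 0 gives: 5·m + 8·c = 11;  8·m + 1524·c = 3014.
(Σ1 = 5, Σd^3 = 8, Σd^3·d^3 = 1524, Σf = 11, Σd^3·f = 3014.)
Eliminating c: 1524·(row 1) − 8·(row 2) gives 7556·m = 1524·11 − 8·3014 = -7348, so m = -1837/1889.
Then c = (3014 − 8·(-1837/1889))/1524 = 7491/3778.

c = 1.983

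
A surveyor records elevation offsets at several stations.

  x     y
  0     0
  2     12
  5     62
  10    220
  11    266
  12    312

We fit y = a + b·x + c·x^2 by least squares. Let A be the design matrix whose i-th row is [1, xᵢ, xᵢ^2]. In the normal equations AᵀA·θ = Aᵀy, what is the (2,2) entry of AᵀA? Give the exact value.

Row 2 ↔ basis x, column 2 ↔ basis x, so (AᵀA)_{2,2} = Σᵢ (x)·(x) = (0)·(0) + (2)·(2) + (5)·(5) + (10)·(10) + (11)·(11) + (12)·(12) = 394.

394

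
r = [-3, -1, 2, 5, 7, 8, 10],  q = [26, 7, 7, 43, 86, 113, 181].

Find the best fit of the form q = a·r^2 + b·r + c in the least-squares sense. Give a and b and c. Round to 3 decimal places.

a = 1.963, b = -1.866, c = 2.922

Entries of MᵀM: Σr^2·r^2 = 17220, Σr^2·r = 1960, Σr^2 = 252, Σr·r = 252, Σr = 28, Σ1 = 7.
And Σr^2·q = 30890, Σr·q = 3460, Σq = 463.
Solving the 3×3 system (Gaussian elimination) gives a = 8219/4186, b = -3905/2093, c = 6115/2093.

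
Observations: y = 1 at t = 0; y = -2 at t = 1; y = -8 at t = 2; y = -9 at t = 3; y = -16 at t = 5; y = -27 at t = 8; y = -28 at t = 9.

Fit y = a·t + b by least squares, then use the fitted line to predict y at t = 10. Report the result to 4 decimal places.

Forming AᵀA = [[184, 28]; [28, 7]] and Aᵀy = [-593, -89]ᵀ gives AᵀA·[a, b]ᵀ = Aᵀy.
Δ = 184·7 − 28² = 504.
a = ((-593)·7 − 28·(-89))/504 = -79/24; b = (184·(-89) − 28·(-593))/504 = 19/42.
At t = 10: ŷ = (-79/24)·(10) + (19/42)·(1) = -909/28.

ŷ = -32.4643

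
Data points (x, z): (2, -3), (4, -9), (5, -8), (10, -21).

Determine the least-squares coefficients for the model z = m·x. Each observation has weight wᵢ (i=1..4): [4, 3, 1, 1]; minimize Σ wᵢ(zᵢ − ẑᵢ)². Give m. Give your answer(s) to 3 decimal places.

m = -2.021

Forming AᵀWA = [[189]] and AᵀWz = [-382]ᵀ gives AᵀWA·[m]ᵀ = AᵀWz.
Hence m = -382 / 189 ≈ -2.02116.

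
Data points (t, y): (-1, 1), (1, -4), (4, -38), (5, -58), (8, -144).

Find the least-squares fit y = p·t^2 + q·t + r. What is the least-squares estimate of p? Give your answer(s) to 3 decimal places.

The normal equations are: 4979·p + 701·q + 107·r = -11277;  701·p + 107·q + 17·r = -1599;  107·p + 17·q + 5·r = -243.
(Σt^2·t^2 = 4979, Σt^2·t = 701, Σt^2 = 107, Σt·t = 107, Σt = 17, Σ1 = 5, Σt^2·y = -11277, Σt·y = -1599, Σy = -243.)
Row-reducing yields p = -1333/646, q = -1011/646, r = 284/323.

p = -2.063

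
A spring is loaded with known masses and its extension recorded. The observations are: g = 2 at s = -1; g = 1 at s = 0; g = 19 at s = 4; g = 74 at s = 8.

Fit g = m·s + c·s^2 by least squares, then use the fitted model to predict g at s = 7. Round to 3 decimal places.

The normal equations are: 81·m + 575·c = 666;  575·m + 4353·c = 5042.
(Σs·s = 81, Σs·s^2 = 575, Σs^2·s^2 = 4353, Σs·g = 666, Σs^2·g = 5042.)
det = 81·4353 − 575² = 21968.
m = (666·4353 − 575·5042)/21968 = -13/5492; c = (81·5042 − 575·666)/21968 = 6363/5492.
At s = 7: ĝ = (-13/5492)·(7) + (6363/5492)·(49) = 77924/1373.

ĝ = 56.755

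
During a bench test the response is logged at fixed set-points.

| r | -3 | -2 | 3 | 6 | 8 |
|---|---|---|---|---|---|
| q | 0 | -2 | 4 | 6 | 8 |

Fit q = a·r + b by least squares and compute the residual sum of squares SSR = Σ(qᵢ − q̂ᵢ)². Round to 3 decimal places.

With design matrix A, AᵀA = [[122, 12]; [12, 5]] and Aᵀq = [116, 16]ᵀ.
det = 122·5 − 12² = 466.
a = (116·5 − 12·16)/466 = 194/233; b = (122·16 − 12·116)/466 = 280/233.
Residuals: 302/233, -358/233, 70/233, -46/233, 32/233; SSR = 976/233.

SSR = 4.189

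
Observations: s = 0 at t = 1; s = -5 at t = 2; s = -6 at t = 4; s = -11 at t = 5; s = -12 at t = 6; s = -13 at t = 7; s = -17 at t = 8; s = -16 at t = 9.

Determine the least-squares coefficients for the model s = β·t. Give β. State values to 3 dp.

The normal system MᵀM·[β]ᵀ = Mᵀs is [[276]]·[β]ᵀ = [-532]ᵀ.
β = (-532)/276 = -1.92754.

β = -1.928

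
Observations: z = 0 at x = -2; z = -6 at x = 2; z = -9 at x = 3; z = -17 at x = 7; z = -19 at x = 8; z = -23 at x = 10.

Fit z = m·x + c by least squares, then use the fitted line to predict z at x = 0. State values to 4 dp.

ẑ = -3.1879

Setting ∂/∂m … = 0 gives: 230·m + 28·c = -540;  28·m + 6·c = -74.
Δ = 230·6 − 28² = 596.
m = ((-540)·6 − 28·(-74))/596 = -292/149; c = (230·(-74) − 28·(-540))/596 = -475/149.
At x = 0: ẑ = (-292/149)·(0) + (-475/149)·(1) = -475/149.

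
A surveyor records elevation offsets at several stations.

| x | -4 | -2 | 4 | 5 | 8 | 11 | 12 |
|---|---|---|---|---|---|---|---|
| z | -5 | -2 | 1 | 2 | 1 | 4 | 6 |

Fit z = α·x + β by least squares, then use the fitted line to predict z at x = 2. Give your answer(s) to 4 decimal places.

ẑ = -0.6264

Compute the Gram sums: Σx·x = 390, Σx = 34, Σ1 = 7.
Right-hand side: Σx·z = 162, Σz = 7.
Δ = 390·7 − 34² = 1574.
α = (162·7 − 34·7)/1574 = 448/787; β = (390·7 − 34·162)/1574 = -1389/787.
At x = 2: ẑ = (448/787)·(2) + (-1389/787)·(1) = -493/787.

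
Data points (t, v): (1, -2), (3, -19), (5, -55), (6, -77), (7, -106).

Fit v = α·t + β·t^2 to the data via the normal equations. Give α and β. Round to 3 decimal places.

From the data, Σt·t = 120, Σt·t^2 = 712, Σt^2·t^2 = 4404.
Moment sums: Σt·v = -1538, Σt^2·v = -9514.
Normal equations: [[120, 712]; [712, 4404]]·[α, β]ᵀ = [-1538, -9514]ᵀ.
Determinant 120·4404 − 712² = 21536.
α = ((-1538)·4404 − 712·(-9514))/21536 = 77/2692; β = (120·(-9514) − 712·(-1538))/21536 = -1457/673.

α = 0.029, β = -2.165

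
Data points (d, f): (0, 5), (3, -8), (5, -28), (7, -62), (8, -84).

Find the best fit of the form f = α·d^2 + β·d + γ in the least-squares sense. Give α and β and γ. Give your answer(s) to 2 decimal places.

α = -1.43, β = 0.44, γ = 4.70

Entries of MᵀM: Σd^2·d^2 = 7203, Σd^2·d = 1007, Σd^2 = 147, Σd·d = 147, Σd = 23, Σ1 = 5.
Right-hand side: Σd^2·f = -9186, Σd·f = -1270, Σf = -177.
So MᵀM·[α, β, γ]ᵀ = Mᵀf: [[7203, 1007, 147]; [1007, 147, 23]; [147, 23, 5]]·[α, β, γ]ᵀ = [-9186, -1270, -177]ᵀ.
Inverting the 3×3 Gram matrix, [α, β, γ]ᵀ = [-8305/5798, 1269/2899, 27243/5798]ᵀ.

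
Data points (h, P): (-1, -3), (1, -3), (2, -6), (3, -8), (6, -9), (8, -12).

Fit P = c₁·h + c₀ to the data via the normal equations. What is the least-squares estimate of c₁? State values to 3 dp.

Forming AᵀA = [[115, 19]; [19, 6]] and AᵀP = [-186, -41]ᵀ gives AᵀA·[c₁, c₀]ᵀ = AᵀP.
det = 115·6 − 19² = 329.
c₁ = ((-186)·6 − 19·(-41))/329 = -337/329; c₀ = (115·(-41) − 19·(-186))/329 = -1181/329.

c₁ = -1.024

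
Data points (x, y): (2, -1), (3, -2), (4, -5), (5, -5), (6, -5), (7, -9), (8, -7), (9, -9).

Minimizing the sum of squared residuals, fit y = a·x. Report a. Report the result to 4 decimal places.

Entries of AᵀA: Σx·x = 284.
Right-hand side: Σx·y = -283.
a = (-283)/284 = -0.996479.

a = -0.9965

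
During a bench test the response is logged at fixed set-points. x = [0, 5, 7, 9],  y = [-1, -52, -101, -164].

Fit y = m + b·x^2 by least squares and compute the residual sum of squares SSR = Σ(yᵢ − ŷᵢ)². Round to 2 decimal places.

Sums needed: Σ1 = 4, Σx^2 = 155, Σx^2·x^2 = 9587.
And Σy = -318, Σx^2·y = -19533.
Eliminating b: 9587·(row 1) − 155·(row 2) gives 14323·m = 9587·(-318) − 155·(-19533) = -21051, so m = -21051/14323.
Then b = ((-19533) − 155·(-21051/14323))/9587 = -28842/14323.
Residuals: 6728/14323, -2695/14323, -12314/14323, 8281/14323; SSR = 19042/14323.

SSR = 1.33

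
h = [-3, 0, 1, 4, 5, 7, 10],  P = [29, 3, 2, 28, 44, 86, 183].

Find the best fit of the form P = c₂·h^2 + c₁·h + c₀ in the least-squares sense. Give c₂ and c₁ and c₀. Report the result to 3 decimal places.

Compute the Gram sums: Σh^2·h^2 = 13364, Σh^2·h = 1506, Σh^2 = 200, Σh·h = 200, Σh = 24, Σ1 = 7.
Moment sums: Σh^2·P = 24325, Σh·P = 2679, ΣP = 375.
So MᵀM·[c₂, c₁, c₀]ᵀ = MᵀP: [[13364, 1506, 200]; [1506, 200, 24]; [200, 24, 7]]·[c₂, c₁, c₀]ᵀ = [24325, 2679, 375]ᵀ.
Row-reducing yields c₂ = 1607491/796642, c₁ = -161139/72422, c₀ = 1413089/398321.

c₂ = 2.018, c₁ = -2.225, c₀ = 3.548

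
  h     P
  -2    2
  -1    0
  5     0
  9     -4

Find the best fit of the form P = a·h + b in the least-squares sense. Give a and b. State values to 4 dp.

a = -0.4272, b = 0.6749

From the data, Σh·h = 111, Σh = 11, Σ1 = 4.
Moment sums: Σh·P = -40, ΣP = -2.
So AᵀA·[a, b]ᵀ = AᵀP: [[111, 11]; [11, 4]]·[a, b]ᵀ = [-40, -2]ᵀ.
det = 111·4 − 11² = 323.
a = ((-40)·4 − 11·(-2))/323 = -138/323; b = (111·(-2) − 11·(-40))/323 = 218/323.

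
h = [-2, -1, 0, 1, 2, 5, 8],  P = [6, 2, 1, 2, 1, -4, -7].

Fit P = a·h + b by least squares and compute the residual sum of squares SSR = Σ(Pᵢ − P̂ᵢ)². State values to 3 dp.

Compute the Gram sums: Σh·h = 99, Σh = 13, Σ1 = 7.
For XᵀP: Σh·P = -86, ΣP = 1.
Eliminating b: 7·(row 1) − 13·(row 2) gives 524·a = 7·(-86) − 13·1 = -615, so a = -615/524.
Then b = (1 − 13·(-615/524))/7 = 1217/524.
Residuals: 697/524, -196/131, -693/524, 223/262, 537/524, -119/262, 35/524; SSR = 4057/524.

SSR = 7.742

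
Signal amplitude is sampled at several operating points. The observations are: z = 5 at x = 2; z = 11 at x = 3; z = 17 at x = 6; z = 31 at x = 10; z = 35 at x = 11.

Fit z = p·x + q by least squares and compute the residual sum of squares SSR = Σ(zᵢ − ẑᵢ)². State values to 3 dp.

SSR = 7.411

Entries of AᵀA: Σx·x = 270, Σx = 32, Σ1 = 5.
For Aᵀz: Σx·z = 840, Σz = 99.
AᵀA·[p, q]ᵀ = Aᵀz becomes [[270, 32]; [32, 5]]·[p, q]ᵀ = [840, 99]ᵀ.
Determinant 270·5 − 32² = 326.
p = (840·5 − 32·99)/326 = 516/163; q = (270·99 − 32·840)/326 = -75/163.
Residuals: -142/163, 320/163, -250/163, -32/163, 104/163; SSR = 1208/163.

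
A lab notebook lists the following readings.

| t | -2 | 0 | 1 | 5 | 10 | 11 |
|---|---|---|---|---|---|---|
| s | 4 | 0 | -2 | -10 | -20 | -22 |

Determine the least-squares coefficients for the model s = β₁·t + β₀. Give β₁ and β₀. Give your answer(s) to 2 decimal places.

The normal equations are: 251·β₁ + 25·β₀ = -502;  25·β₁ + 6·β₀ = -50.
(Σt·t = 251, Σt = 25, Σ1 = 6, Σt·s = -502, Σs = -50.)
Eliminating β₀: 6·(row 1) − 25·(row 2) gives 881·β₁ = 6·(-502) − 25·(-50) = -1762, so β₁ = -2.
Then β₀ = ((-50) − 25·(-2))/6 = 0.

β₁ = -2.00, β₀ = 0.00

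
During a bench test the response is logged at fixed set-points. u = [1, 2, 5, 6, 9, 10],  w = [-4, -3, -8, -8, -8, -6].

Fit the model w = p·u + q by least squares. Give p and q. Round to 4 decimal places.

p = -0.4046, q = -3.9415

Setting ∂/∂p … = 0 gives: 247·p + 33·q = -230;  33·p + 6·q = -37.
det = 247·6 − 33² = 393.
p = ((-230)·6 − 33·(-37))/393 = -53/131; q = (247·(-37) − 33·(-230))/393 = -1549/393.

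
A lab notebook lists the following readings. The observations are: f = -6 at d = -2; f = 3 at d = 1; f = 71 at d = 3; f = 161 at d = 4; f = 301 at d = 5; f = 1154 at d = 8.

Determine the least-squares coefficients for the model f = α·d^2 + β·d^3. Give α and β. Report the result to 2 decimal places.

Entries of XᵀX: Σd^2·d^2 = 5075, Σd^2·d^3 = 37129, Σd^3·d^3 = 282659.
For Xᵀf: Σd^2·f = 84575, Σd^3·f = 640745.
Δ = 5075·282659 − 37129² = 55931784.
α = (84575·282659 − 37129·640745)/55931784 = 28915955/13982946; β = (5075·640745 − 37129·84575)/55931784 = 27898925/13982946.

α = 2.07, β = 2.00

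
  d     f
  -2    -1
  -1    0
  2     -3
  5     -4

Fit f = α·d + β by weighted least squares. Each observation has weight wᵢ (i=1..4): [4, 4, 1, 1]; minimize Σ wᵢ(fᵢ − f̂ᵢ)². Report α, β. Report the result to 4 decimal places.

α = -0.5054, β = -1.3527

The normal system AᵀWA·[α, β]ᵀ = AᵀWf is [[49, -5]; [-5, 10]]·[α, β]ᵀ = [-18, -11]ᵀ.
det = 49·10 − (-5)² = 465.
α = ((-18)·10 − (-5)·(-11))/465 = -47/93; β = (49·(-11) − (-5)·(-18))/465 = -629/465.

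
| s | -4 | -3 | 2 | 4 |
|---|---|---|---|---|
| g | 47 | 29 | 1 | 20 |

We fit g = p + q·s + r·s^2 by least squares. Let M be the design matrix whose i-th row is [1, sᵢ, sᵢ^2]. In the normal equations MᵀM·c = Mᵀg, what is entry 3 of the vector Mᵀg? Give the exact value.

1337

Entry 3 ↔ basis s^2, so (Mᵀg)_{3} = Σᵢ (s^2)·gᵢ = (16)·(47) + (9)·(29) + (4)·(1) + (16)·(20) = 1337.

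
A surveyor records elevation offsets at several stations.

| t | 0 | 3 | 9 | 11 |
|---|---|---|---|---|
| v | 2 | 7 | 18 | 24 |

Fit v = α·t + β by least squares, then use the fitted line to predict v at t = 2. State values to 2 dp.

Forming MᵀM = [[211, 23]; [23, 4]] and Mᵀv = [447, 51]ᵀ gives MᵀM·[α, β]ᵀ = Mᵀv.
det = 211·4 − 23² = 315.
α = (447·4 − 23·51)/315 = 41/21; β = (211·51 − 23·447)/315 = 32/21.
At t = 2: v̂ = (41/21)·(2) + (32/21)·(1) = 38/7.

v̂ = 5.43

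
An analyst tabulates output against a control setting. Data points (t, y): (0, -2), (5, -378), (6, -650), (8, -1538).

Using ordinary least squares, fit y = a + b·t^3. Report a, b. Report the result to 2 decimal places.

Normal-equation sums: Σ1 = 4, Σt^3 = 853, Σt^3·t^3 = 324425.
For Mᵀy: Σy = -2568, Σt^3·y = -975106.
MᵀM·[a, b]ᵀ = Mᵀy becomes [[4, 853]; [853, 324425]]·[a, b]ᵀ = [-2568, -975106]ᵀ.
Eliminating b: 324425·(row 1) − 853·(row 2) gives 570091·a = 324425·(-2568) − 853·(-975106) = -1357982, so a = -1357982/570091.
Then b = ((-975106) − 853·(-1357982/570091))/324425 = -1709920/570091.

a = -2.38, b = -3.00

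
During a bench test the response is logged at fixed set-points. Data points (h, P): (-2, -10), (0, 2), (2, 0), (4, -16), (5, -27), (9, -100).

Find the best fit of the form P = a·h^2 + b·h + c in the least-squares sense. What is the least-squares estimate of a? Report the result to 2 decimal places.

Normal-equation sums: Σh^2·h^2 = 7474, Σh^2·h = 918, Σh^2 = 130, Σh·h = 130, Σh = 18, Σ1 = 6.
Moment sums: Σh^2·P = -9071, Σh·P = -1079, ΣP = -151.
Normal equations: [[7474, 918, 130]; [918, 130, 18]; [130, 18, 6]]·[a, b, c]ᵀ = [-9071, -1079, -151]ᵀ.
Row-reducing yields a = -41333/28190, b = 54959/28190, c = 21223/28190.

a = -1.47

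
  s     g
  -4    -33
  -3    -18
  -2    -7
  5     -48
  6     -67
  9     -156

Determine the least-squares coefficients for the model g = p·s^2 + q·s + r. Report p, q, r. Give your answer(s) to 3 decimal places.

The normal equations are: 8835·p + 971·q + 171·r = -16966;  971·p + 171·q + 11·r = -1846;  171·p + 11·q + 6·r = -329.
(Σs^2·s^2 = 8835, Σs^2·s = 971, Σs^2 = 171, Σs·s = 171, Σs = 11, Σ1 = 6, Σs^2·g = -16966, Σs·g = -1846, Σg = -329.)
Row-reducing yields p = -49138/24783, q = 16653/41305, r = 115901/123915.

p = -1.983, q = 0.403, r = 0.935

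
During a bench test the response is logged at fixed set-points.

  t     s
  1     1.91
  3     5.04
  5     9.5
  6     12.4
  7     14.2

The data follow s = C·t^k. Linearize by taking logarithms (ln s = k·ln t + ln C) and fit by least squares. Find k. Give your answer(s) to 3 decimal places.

Taking logs, ln s = k·ln t + ln C, so regress ln s on ln t.
XᵀX = [[10.7942, 6.4457]; [6.4457, 5]], rhs = [15.0743, 9.6867]ᵀ  (here Σln t = 6.4457, Σ(ln t)² = 10.7942, Σln s = 9.6867, Σln t·ln s = 15.0743).
Slope k = (n·Σln t·ln s − Σln t·Σln s)/(n·Σ(ln t)² − (Σln t)²) = (5·15.0743 − 6.4457·9.6867)/12.4237 = 1.04103; ln C = (Σln s − k·Σln t)/n = 0.59531.

k = 1.041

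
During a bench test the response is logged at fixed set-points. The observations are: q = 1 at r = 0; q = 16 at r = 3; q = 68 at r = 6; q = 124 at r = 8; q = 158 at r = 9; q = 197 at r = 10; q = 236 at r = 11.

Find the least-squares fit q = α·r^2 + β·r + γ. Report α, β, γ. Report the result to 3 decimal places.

α = 2.041, β = -0.938, γ = 0.750

Compute the Gram sums: Σr^2·r^2 = 36675, Σr^2·r = 3815, Σr^2 = 411, Σr·r = 411, Σr = 47, Σ1 = 7.
Moment sums: Σr^2·q = 71582, Σr·q = 7436, Σq = 800.
Normal equations: [[36675, 3815, 411]; [3815, 411, 47]; [411, 47, 7]]·[α, β, γ]ᵀ = [71582, 7436, 800]ᵀ.
Row-reducing yields α = 21193/10384, β = -9737/10384, γ = 3/4.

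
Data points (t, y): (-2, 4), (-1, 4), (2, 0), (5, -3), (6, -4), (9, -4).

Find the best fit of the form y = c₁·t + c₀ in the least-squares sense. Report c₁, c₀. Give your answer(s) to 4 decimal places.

c₁ = -0.8532, c₀ = 2.2018

From the data, Σt·t = 151, Σt = 19, Σ1 = 6.
Moment sums: Σt·y = -87, Σy = -3.
Normal equations: [[151, 19]; [19, 6]]·[c₁, c₀]ᵀ = [-87, -3]ᵀ.
Δ = 151·6 − 19² = 545.
c₁ = ((-87)·6 − 19·(-3))/545 = -93/109; c₀ = (151·(-3) − 19·(-87))/545 = 240/109.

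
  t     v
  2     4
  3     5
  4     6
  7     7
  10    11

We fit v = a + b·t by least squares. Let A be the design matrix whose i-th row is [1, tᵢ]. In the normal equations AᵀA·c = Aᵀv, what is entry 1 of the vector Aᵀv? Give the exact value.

33

Entry 1 ↔ basis 1, so (Aᵀv)_{1} = Σᵢ vᵢ = (1)·(4) + (1)·(5) + (1)·(6) + (1)·(7) + (1)·(11) = 33.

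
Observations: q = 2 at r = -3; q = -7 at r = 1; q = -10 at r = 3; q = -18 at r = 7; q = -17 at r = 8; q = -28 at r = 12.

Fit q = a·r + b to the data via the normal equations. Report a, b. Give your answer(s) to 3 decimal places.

a = -1.906, b = -4.106

Forming MᵀM = [[276, 28]; [28, 6]] and Mᵀq = [-641, -78]ᵀ gives MᵀM·[a, b]ᵀ = Mᵀq.
Eliminating b: 6·(row 1) − 28·(row 2) gives 872·a = 6·(-641) − 28·(-78) = -1662, so a = -831/436.
Then b = ((-78) − 28·(-831/436))/6 = -895/218.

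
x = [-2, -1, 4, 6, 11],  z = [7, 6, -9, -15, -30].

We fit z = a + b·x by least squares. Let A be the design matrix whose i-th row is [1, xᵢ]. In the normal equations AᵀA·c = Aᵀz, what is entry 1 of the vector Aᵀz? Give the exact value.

-41

Entry 1 ↔ basis 1, so (Aᵀz)_{1} = Σᵢ zᵢ = (1)·(7) + (1)·(6) + (1)·(-9) + (1)·(-15) + (1)·(-30) = -41.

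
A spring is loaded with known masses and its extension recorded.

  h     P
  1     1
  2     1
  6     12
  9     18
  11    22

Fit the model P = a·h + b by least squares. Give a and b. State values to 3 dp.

a = 2.217, b = -2.056

Entries of MᵀM: Σh·h = 243, Σh = 29, Σ1 = 5.
Moment sums: Σh·P = 479, ΣP = 54.
Normal equations: [[243, 29]; [29, 5]]·[a, b]ᵀ = [479, 54]ᵀ.
Eliminating b: 5·(row 1) − 29·(row 2) gives 374·a = 5·479 − 29·54 = 829, so a = 829/374.
Then b = (54 − 29·(829/374))/5 = -769/374.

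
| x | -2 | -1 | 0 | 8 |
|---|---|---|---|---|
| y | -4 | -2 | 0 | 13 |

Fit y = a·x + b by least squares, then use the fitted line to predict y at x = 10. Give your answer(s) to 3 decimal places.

From the data, Σx·x = 69, Σx = 5, Σ1 = 4.
Moment sums: Σx·y = 114, Σy = 7.
det = 69·4 − 5² = 251.
a = (114·4 − 5·7)/251 = 421/251; b = (69·7 − 5·114)/251 = -87/251.
At x = 10: ŷ = (421/251)·(10) + (-87/251)·(1) = 4123/251.

ŷ = 16.426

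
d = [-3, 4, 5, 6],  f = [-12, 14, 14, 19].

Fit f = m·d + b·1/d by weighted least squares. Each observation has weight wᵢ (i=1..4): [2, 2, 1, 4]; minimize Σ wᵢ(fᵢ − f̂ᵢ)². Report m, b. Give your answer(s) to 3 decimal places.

The normal system XᵀWX·[m, b]ᵀ = XᵀWf is [[219, 9]; [9, 299/600]]·[m, b]ᵀ = [710, 457/15]ᵀ.
Eliminating b: (299/600)·(row 1) − 9·(row 2) gives (5627/200)·m = (299/600)·710 − 9·(457/15) = 4777/60, so m = 2810/993.
Then b = ((457/15) − 9·(2810/993))/(299/600) = 3320/331.

m = 2.830, b = 10.030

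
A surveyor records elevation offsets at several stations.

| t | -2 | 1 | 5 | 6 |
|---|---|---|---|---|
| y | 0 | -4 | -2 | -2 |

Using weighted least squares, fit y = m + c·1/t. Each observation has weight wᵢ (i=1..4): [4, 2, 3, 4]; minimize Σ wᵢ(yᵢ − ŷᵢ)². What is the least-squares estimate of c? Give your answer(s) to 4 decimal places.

c = -2.6997

The normal equations are: 13·m + (19/15)·c = -22;  (19/15)·m + (727/225)·c = -158/15.
Δ = 13·(727/225) − (19/15)² = 202/5.
m = ((-22)·(727/225) − (19/15)·(-158/15))/(202/5) = -6496/4545; c = (13·(-158/15) − (19/15)·(-22))/(202/5) = -818/303.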